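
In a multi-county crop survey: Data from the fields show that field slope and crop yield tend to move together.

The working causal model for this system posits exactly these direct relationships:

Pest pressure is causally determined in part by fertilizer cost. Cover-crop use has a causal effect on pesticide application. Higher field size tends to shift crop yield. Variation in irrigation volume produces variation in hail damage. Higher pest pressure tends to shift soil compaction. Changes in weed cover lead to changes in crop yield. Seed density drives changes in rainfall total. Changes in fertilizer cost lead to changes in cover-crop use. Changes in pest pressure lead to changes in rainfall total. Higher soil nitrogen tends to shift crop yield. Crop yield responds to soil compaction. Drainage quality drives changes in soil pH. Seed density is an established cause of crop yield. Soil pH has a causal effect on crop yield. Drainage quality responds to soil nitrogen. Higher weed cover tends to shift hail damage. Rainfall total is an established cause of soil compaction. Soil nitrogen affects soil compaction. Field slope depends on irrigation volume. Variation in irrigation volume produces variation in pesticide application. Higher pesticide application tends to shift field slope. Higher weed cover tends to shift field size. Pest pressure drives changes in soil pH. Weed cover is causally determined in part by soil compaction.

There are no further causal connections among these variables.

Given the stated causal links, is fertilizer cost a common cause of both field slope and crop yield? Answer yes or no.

yes

Fertilizer cost has a causal path to field slope (fertilizer cost → cover-crop use → pesticide application → field slope) and to crop yield (fertilizer cost → pest pressure → soil compaction → crop yield), so it is a common cause of both — a confounder.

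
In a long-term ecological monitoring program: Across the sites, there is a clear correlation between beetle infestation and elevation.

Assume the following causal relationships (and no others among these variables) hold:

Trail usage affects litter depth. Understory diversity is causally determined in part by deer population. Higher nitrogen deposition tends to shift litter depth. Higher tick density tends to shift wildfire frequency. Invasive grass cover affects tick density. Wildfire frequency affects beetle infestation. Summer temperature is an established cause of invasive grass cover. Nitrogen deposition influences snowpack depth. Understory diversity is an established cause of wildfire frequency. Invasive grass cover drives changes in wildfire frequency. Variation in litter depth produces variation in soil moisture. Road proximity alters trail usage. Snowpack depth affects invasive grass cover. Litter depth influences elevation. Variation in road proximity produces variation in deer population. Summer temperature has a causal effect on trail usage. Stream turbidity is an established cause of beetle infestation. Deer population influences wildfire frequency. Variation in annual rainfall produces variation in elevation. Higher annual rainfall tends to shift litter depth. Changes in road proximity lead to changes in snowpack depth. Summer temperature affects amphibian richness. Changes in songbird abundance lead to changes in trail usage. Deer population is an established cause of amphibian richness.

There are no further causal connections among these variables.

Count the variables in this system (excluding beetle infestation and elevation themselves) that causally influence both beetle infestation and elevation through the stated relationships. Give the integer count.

3

The common causes are: nitrogen deposition (to beetle infestation via nitrogen deposition → snowpack depth → invasive grass cover → wildfire frequency → beetle infestation; to elevation via nitrogen deposition → litter depth → elevation); road proximity (to beetle infestation via road proximity → deer population → wildfire frequency → beetle infestation; to elevation via road proximity → trail usage → litter depth → elevation); summer temperature (to beetle infestation via summer temperature → invasive grass cover → wildfire frequency → beetle infestation; to elevation via summer temperature → trail usage → litter depth → elevation).
Every other variable lacks a causal path to at least one of beetle infestation and elevation.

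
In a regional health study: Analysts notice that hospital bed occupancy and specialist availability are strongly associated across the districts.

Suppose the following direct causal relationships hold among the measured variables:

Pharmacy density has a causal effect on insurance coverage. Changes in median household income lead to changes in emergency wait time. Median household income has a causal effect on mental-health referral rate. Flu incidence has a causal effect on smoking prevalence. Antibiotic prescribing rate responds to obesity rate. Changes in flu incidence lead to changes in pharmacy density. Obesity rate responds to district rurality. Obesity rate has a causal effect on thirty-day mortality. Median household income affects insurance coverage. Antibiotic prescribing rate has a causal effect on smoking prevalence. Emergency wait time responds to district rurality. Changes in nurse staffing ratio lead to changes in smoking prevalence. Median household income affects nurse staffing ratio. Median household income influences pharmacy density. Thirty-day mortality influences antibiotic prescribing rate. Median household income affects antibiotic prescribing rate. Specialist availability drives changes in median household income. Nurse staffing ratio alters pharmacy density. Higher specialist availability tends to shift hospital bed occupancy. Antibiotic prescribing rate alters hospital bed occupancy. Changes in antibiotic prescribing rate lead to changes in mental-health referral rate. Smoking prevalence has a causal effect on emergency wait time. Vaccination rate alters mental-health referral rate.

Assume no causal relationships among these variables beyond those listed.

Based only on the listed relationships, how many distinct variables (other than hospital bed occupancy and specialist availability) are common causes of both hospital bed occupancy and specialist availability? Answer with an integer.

0

No listed variable has a causal path to both hospital bed occupancy and specialist availability, so there are no common causes.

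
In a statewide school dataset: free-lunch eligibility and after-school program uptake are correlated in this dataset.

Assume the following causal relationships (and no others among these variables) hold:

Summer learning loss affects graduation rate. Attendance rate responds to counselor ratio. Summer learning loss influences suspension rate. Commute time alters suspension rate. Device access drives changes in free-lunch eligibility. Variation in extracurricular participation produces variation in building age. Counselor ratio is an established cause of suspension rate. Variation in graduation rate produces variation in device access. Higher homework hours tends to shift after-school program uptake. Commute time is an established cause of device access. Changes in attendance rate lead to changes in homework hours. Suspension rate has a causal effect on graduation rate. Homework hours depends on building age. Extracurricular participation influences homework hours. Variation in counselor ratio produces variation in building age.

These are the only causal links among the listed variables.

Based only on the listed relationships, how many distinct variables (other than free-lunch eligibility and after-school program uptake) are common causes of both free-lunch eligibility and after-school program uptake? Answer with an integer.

1

The common causes are: counselor ratio (to free-lunch eligibility via counselor ratio → suspension rate → graduation rate → device access → free-lunch eligibility; to after-school program uptake via counselor ratio → attendance rate → homework hours → after-school program uptake).
Every other variable lacks a causal path to at least one of free-lunch eligibility and after-school program uptake.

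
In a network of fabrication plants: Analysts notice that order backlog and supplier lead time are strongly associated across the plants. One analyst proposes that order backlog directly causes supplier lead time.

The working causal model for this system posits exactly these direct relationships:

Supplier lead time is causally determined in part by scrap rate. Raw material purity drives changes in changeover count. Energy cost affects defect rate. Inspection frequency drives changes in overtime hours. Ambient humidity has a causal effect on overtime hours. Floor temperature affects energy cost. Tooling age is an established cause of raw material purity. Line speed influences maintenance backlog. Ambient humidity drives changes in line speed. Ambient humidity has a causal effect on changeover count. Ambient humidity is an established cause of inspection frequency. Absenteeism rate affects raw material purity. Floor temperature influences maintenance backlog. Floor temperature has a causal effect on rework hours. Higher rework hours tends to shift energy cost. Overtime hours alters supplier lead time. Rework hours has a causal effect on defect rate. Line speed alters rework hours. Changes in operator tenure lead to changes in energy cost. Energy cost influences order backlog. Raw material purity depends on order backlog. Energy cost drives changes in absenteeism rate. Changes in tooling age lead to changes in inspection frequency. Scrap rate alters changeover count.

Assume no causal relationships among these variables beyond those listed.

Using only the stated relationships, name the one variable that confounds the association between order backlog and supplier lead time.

ambient humidity

Ambient humidity has a causal path to order backlog (ambient humidity → line speed → rework hours → energy cost → order backlog) and a separate causal path to supplier lead time (ambient humidity → overtime hours → supplier lead time), so it is a common cause of both.
No stated relationship gives order backlog a causal route to supplier lead time, so the correlation is explained by the shared upstream cause rather than a direct effect.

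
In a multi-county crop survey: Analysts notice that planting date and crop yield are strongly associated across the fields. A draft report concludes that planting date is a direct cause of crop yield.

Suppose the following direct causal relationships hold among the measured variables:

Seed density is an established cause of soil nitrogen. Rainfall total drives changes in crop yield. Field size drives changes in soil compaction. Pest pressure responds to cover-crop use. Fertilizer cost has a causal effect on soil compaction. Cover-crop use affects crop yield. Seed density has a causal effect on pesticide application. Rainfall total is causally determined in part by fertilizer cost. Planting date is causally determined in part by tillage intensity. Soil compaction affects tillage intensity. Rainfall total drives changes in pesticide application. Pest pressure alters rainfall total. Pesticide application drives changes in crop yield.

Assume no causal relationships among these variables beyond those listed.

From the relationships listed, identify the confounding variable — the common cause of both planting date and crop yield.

Fertilizer cost has a causal path to planting date (fertilizer cost → soil compaction → tillage intensity → planting date) and a separate causal path to crop yield (fertilizer cost → rainfall total → crop yield), so it is a common cause of both.
No stated relationship gives planting date a causal route to crop yield, so the correlation is explained by the shared upstream cause rather than a direct effect.

fertilizer cost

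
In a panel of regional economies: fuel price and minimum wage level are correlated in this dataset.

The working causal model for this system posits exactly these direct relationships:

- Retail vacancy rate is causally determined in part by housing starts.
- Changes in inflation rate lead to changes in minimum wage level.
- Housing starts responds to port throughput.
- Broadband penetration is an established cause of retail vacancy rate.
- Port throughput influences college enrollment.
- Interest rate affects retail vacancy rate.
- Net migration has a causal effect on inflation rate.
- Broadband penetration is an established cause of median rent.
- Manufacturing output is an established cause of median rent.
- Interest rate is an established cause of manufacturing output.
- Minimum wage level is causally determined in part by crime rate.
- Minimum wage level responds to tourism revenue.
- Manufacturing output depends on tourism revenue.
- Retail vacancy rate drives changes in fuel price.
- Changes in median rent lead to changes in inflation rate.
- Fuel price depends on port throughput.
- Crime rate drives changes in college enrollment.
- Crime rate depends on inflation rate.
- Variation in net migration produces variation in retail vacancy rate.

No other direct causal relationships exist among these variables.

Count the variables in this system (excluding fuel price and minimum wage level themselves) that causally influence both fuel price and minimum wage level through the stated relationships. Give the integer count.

3

The common causes are: broadband penetration (to fuel price via broadband penetration → retail vacancy rate → fuel price; to minimum wage level via broadband penetration → median rent → inflation rate → minimum wage level); interest rate (to fuel price via interest rate → retail vacancy rate → fuel price; to minimum wage level via interest rate → manufacturing output → median rent → inflation rate → minimum wage level); net migration (to fuel price via net migration → retail vacancy rate → fuel price; to minimum wage level via net migration → inflation rate → minimum wage level).
Every other variable lacks a causal path to at least one of fuel price and minimum wage level.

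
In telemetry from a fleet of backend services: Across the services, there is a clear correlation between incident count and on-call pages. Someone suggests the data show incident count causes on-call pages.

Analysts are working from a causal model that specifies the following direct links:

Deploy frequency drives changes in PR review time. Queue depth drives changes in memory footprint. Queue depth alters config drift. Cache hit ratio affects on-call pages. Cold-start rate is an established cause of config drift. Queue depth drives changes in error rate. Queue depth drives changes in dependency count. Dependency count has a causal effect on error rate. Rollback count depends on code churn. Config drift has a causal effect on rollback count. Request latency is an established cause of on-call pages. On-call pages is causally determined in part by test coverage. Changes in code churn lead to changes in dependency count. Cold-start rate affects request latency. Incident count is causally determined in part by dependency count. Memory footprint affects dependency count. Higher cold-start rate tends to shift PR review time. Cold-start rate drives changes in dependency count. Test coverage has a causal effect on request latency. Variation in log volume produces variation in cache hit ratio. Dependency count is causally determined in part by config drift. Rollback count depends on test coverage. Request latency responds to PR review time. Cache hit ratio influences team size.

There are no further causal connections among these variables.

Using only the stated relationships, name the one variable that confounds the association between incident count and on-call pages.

Cold-start rate has a causal path to incident count (cold-start rate → dependency count → incident count) and a separate causal path to on-call pages (cold-start rate → request latency → on-call pages), so it is a common cause of both.
No stated relationship gives incident count a causal route to on-call pages, so the correlation is explained by the shared upstream cause rather than a direct effect.

cold-start rate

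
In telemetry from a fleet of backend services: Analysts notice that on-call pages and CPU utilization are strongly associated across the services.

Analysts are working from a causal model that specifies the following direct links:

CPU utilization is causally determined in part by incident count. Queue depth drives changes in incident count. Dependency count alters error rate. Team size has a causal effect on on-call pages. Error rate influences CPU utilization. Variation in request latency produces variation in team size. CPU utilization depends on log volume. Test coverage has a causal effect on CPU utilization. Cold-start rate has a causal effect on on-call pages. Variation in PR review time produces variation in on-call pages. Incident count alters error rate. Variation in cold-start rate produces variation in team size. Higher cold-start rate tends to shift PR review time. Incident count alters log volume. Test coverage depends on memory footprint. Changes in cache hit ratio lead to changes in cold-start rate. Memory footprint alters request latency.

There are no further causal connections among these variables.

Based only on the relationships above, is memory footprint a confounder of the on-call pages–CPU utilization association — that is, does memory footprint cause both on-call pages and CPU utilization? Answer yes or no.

Memory footprint has a causal path to on-call pages (memory footprint → request latency → team size → on-call pages) and to CPU utilization (memory footprint → test coverage → CPU utilization), so it is a common cause of both — a confounder.

yes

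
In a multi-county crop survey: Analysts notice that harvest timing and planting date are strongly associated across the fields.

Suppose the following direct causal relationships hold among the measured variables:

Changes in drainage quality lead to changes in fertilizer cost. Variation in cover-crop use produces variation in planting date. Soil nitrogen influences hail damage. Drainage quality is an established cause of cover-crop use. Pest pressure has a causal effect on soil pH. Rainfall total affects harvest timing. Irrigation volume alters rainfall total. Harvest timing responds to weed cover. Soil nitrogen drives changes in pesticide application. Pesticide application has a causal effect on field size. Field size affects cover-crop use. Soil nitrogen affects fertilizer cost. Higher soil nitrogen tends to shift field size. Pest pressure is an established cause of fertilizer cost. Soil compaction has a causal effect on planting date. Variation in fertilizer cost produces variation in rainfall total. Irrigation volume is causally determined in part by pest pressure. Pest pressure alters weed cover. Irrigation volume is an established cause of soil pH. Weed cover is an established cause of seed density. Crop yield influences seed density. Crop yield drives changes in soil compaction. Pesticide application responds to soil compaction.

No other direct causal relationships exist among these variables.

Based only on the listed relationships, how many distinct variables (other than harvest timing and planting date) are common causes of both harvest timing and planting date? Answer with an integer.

2

The common causes are: drainage quality (to harvest timing via drainage quality → fertilizer cost → rainfall total → harvest timing; to planting date via drainage quality → cover-crop use → planting date); soil nitrogen (to harvest timing via soil nitrogen → fertilizer cost → rainfall total → harvest timing; to planting date via soil nitrogen → field size → cover-crop use → planting date).
Every other variable lacks a causal path to at least one of harvest timing and planting date.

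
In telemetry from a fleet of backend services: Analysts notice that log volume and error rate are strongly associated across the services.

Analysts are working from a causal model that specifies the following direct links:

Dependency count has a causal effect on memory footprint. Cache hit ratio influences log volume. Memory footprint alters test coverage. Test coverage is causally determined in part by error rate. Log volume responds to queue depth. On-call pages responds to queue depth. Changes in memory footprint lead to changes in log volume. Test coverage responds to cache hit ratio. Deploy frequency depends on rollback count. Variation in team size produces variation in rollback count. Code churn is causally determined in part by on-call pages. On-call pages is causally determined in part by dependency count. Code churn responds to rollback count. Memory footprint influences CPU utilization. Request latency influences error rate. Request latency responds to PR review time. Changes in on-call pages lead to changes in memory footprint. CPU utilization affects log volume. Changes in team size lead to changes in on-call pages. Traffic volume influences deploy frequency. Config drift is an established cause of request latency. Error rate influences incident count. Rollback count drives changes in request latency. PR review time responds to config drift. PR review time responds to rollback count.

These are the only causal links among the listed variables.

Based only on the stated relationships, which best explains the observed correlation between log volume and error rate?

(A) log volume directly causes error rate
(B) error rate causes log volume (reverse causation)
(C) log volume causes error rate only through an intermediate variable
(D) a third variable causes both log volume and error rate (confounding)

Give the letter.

Team size causes log volume (team size → on-call pages → memory footprint → log volume) and error rate (team size → rollback count → request latency → error rate) — a common cause creating the correlation.
There is no stated path from log volume to error rate or from error rate to log volume, so neither direct nor reverse causation applies.

D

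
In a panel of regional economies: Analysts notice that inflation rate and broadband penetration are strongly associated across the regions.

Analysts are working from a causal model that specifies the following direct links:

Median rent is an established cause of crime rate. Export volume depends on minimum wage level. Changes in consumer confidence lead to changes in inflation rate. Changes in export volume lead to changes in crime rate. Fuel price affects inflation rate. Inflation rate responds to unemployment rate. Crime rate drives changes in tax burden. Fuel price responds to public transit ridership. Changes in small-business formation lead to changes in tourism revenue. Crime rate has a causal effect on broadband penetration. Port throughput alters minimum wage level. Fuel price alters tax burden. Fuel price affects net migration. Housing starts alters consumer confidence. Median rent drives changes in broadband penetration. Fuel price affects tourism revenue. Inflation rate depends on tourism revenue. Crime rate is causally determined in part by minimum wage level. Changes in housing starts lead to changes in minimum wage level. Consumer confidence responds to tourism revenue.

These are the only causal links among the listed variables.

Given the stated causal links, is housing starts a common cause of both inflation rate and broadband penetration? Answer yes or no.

yes

Housing starts has a causal path to inflation rate (housing starts → consumer confidence → inflation rate) and to broadband penetration (housing starts → minimum wage level → crime rate → broadband penetration), so it is a common cause of both — a confounder.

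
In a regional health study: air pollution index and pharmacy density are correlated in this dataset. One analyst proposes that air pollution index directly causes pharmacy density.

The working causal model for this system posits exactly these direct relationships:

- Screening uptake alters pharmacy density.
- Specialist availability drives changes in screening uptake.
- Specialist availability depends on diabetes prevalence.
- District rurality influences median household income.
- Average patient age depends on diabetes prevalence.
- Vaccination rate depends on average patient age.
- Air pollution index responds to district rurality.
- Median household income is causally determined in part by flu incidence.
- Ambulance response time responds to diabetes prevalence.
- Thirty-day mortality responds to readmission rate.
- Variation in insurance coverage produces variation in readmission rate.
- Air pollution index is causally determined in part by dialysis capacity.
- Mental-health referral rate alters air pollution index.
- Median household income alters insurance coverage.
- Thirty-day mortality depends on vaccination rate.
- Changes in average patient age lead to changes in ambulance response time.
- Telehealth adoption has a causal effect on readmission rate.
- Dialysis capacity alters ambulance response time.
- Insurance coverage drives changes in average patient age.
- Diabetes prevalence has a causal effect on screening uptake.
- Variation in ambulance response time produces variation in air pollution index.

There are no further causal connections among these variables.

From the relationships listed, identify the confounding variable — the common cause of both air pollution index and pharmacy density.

diabetes prevalence

Diabetes prevalence has a causal path to air pollution index (diabetes prevalence → ambulance response time → air pollution index) and a separate causal path to pharmacy density (diabetes prevalence → screening uptake → pharmacy density), so it is a common cause of both.
No stated relationship gives air pollution index a causal route to pharmacy density, so the correlation is explained by the shared upstream cause rather than a direct effect.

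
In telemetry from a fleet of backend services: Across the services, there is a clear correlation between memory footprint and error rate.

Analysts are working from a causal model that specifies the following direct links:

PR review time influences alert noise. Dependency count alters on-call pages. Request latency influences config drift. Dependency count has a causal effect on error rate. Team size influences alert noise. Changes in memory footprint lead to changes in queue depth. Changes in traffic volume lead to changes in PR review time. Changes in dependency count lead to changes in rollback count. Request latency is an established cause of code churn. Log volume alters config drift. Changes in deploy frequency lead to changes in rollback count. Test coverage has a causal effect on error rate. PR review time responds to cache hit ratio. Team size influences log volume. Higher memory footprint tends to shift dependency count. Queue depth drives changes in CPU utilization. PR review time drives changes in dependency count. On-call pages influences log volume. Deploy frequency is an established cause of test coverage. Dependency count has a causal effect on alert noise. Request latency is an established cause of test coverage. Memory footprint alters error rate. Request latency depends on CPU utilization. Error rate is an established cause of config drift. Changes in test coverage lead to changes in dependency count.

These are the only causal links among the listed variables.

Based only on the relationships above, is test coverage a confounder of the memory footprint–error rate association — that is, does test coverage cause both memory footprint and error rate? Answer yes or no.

no

Test coverage has no stated causal path to memory footprint. A confounder must cause both variables, so test coverage does not qualify.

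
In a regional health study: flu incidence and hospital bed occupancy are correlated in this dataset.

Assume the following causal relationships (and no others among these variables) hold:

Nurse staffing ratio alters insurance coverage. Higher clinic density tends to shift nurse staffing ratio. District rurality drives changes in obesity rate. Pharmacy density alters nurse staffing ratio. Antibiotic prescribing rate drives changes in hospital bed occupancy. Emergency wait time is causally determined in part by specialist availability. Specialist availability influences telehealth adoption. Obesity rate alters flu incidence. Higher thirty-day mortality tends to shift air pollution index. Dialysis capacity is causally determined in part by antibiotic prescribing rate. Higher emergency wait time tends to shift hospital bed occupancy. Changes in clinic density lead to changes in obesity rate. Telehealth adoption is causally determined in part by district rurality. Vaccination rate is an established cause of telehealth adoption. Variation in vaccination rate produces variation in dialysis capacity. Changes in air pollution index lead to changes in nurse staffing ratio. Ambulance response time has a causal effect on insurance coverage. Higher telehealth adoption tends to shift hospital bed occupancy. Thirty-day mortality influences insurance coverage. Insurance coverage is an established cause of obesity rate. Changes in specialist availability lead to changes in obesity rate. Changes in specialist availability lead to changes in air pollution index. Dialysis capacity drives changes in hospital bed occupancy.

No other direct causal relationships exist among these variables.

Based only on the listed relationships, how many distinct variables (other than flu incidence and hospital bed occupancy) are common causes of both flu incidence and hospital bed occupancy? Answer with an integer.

2

The common causes are: district rurality (to flu incidence via district rurality → obesity rate → flu incidence; to hospital bed occupancy via district rurality → telehealth adoption → hospital bed occupancy); specialist availability (to flu incidence via specialist availability → obesity rate → flu incidence; to hospital bed occupancy via specialist availability → telehealth adoption → hospital bed occupancy).
Every other variable lacks a causal path to at least one of flu incidence and hospital bed occupancy.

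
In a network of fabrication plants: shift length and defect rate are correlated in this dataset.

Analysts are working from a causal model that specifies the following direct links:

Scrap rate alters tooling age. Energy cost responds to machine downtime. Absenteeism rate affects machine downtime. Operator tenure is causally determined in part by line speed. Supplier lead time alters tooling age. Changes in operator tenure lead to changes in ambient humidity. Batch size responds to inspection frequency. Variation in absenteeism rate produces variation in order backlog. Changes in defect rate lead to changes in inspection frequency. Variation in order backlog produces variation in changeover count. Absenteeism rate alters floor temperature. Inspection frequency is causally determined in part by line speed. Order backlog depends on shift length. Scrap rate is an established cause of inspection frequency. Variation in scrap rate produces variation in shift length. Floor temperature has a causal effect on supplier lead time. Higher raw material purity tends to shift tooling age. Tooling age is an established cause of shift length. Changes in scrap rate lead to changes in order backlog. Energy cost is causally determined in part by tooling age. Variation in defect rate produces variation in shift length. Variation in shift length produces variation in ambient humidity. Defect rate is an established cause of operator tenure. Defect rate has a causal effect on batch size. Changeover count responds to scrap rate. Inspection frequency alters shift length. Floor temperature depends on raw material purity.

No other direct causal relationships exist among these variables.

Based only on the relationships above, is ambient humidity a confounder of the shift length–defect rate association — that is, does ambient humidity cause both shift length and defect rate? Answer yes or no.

Ambient humidity has no stated causal path to either shift length or defect rate. A confounder must cause both variables, so ambient humidity does not qualify.

no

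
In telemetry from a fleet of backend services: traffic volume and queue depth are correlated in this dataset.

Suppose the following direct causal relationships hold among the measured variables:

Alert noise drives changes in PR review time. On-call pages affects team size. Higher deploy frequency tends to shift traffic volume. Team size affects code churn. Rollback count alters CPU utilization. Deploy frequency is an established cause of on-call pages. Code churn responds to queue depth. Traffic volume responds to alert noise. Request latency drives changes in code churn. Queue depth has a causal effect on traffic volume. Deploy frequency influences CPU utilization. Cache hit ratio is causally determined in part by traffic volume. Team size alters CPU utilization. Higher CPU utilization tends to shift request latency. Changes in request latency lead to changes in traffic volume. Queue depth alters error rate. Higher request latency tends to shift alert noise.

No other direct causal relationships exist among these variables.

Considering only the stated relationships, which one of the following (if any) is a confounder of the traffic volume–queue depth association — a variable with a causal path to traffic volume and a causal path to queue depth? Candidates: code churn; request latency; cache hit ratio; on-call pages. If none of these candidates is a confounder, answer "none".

none

None of the listed candidates has causal paths to both traffic volume and queue depth in the stated relationships, so none is a common cause.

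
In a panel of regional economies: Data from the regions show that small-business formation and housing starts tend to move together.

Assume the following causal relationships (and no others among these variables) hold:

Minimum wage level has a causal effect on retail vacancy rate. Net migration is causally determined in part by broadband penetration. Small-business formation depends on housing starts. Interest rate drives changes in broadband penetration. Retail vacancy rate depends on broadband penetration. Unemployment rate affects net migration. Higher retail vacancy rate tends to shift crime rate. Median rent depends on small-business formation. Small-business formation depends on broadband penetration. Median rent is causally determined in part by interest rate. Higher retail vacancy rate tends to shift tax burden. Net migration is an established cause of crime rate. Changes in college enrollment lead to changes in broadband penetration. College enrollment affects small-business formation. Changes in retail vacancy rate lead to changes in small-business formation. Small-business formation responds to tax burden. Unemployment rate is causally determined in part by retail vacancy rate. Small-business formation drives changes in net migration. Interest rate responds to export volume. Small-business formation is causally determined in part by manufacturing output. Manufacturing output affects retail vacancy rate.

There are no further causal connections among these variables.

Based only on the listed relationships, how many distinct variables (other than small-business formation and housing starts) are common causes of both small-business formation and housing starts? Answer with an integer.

0

No listed variable has a causal path to both small-business formation and housing starts, so there are no common causes.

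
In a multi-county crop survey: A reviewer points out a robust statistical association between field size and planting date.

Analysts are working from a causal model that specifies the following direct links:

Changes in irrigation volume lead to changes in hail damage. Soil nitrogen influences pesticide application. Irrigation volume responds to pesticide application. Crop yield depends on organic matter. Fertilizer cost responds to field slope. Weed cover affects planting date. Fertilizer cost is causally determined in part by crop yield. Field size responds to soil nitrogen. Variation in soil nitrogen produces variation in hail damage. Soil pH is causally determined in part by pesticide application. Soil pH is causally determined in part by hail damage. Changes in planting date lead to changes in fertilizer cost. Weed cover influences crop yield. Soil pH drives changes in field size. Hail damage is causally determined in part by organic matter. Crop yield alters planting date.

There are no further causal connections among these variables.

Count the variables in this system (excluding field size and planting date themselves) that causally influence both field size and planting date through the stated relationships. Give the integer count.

1

The common causes are: organic matter (to field size via organic matter → hail damage → soil pH → field size; to planting date via organic matter → crop yield → planting date).
Every other variable lacks a causal path to at least one of field size and planting date.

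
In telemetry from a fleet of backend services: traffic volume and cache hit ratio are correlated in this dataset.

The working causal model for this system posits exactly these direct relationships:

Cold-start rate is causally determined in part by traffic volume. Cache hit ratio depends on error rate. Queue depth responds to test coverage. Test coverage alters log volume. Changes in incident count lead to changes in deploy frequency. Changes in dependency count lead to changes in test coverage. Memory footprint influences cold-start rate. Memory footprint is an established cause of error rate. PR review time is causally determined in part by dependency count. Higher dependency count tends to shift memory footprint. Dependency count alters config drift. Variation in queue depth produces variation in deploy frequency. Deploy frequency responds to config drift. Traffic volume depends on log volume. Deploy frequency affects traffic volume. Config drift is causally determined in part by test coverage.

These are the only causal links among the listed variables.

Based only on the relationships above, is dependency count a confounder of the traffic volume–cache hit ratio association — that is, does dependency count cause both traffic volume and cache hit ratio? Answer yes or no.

Dependency count has a causal path to traffic volume (dependency count → test coverage → log volume → traffic volume) and to cache hit ratio (dependency count → memory footprint → error rate → cache hit ratio), so it is a common cause of both — a confounder.

yes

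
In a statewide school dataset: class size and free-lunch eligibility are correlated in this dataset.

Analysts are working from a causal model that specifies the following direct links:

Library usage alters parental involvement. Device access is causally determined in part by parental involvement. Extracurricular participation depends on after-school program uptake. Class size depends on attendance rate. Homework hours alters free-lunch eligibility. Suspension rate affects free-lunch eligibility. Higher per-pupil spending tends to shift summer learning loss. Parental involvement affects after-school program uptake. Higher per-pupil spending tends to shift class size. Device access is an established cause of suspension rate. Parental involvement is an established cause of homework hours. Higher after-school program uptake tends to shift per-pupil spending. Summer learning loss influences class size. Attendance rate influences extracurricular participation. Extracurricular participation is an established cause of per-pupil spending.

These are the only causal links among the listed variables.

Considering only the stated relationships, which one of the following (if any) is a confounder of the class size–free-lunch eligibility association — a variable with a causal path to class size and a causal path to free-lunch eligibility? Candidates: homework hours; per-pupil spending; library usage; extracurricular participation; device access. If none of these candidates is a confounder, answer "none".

library usage

Library usage causes class size (library usage → parental involvement → after-school program uptake → per-pupil spending → class size) and also causes free-lunch eligibility (library usage → parental involvement → homework hours → free-lunch eligibility); it is a common cause of both.
Each of the other candidates lacks a causal path to at least one of class size and free-lunch eligibility, so they do not confound the relationship.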